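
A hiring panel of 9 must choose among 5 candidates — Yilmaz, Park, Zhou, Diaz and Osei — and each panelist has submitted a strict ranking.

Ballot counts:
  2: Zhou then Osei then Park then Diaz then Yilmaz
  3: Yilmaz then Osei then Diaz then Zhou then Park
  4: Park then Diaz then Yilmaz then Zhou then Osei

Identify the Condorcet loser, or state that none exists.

Pairwise majorities:
Yilmaz vs Park: Park wins 6–3.
Yilmaz vs Zhou: Yilmaz is ranked higher on 3+4 = 7 ballots, Zhou on 2. Yilmaz wins 7–2.
Yilmaz–Diaz: Diaz 6–3.
Yilmaz–Osei: Yilmaz 7–2.
Park vs Zhou: Park is ranked higher on 4 ballots, Zhou on 5. Zhou wins 5–4.
Park vs Diaz: 2+4 = 6 for Park, 3 for Diaz — Park by 6–3.
Park vs Osei: Park is ranked higher on 4 ballots, Osei on 5. Osei wins 5–4.
Zhou–Diaz: Diaz 7–2.
Zhou vs Osei: Zhou preferred on 2+4 = 6 ballots; Zhou wins 6–3.
Diaz–Osei: Osei 5–4.
Each candidate has at least one pairwise win (Yilmaz beats Zhou; Park beats Yilmaz; Zhou beats Park; Diaz beats Yilmaz; Osei beats Park) — no Condorcet loser.

none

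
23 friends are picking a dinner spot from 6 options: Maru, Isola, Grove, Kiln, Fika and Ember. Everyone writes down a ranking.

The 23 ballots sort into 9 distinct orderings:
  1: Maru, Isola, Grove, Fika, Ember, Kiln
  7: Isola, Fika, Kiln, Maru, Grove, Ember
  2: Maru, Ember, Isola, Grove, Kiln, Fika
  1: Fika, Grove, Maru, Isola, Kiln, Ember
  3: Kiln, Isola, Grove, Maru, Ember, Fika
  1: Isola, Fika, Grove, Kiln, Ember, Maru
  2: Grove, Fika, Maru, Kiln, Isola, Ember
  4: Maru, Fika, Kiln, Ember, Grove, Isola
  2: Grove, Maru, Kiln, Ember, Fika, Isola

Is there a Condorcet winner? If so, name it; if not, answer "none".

Check each pair by majority over 23 ballots:
Maru vs Isola: Maru is ranked higher on 1+2+1+2+4+2 = 12 ballots, Isola on 11. Maru wins 12–11.
Maru vs Grove: 14 to 9, Maru.
Maru vs Kiln: Maru preferred on 1+2+1+2+4+2 = 12 ballots; Maru wins 12–11.
Maru vs Fika: Maru preferred on 1+2+3+4+2 = 12 ballots; Maru wins 12–11.
Maru vs Ember: Maru preferred on 22 ballots; Maru wins 22–1.
Isola vs Grove: Isola preferred on 1+7+2+3+1 = 14 ballots; Isola wins 14–9.
Isola vs Kiln: 1+7+2+1+1 = 12 for Isola, 11 for Kiln — Isola by 12–11.
Isola vs Fika: Isola is ranked higher on 1+7+2+3+1 = 14 ballots, Fika on 9. Isola wins 14–9.
Isola vs Ember: Isola is ranked higher on 1+7+1+3+1+2 = 15 ballots, Ember on 8. Isola wins 15–8.
Grove vs Kiln: Grove is ranked higher on 1+2+1+1+2+2 = 9 ballots, Kiln on 14. Kiln wins 14–9.
Grove vs Fika: Grove preferred on 1+2+3+2+2 = 10 ballots; Fika wins 13–10.
Grove vs Ember: Grove preferred on 17 ballots; Grove wins 17–6.
Kiln vs Fika: Kiln preferred on 2+3+2 = 7 ballots; Fika wins 16–7.
Kiln vs Ember: Kiln is ranked higher on 20 ballots, Ember on 3. Kiln wins 20–3.
Fika vs Ember: 1+7+1+1+2+4 = 16 for Fika, 7 for Ember — Fika by 16–7.
Only Maru has no losses; Maru is the Condorcet winner.

Maru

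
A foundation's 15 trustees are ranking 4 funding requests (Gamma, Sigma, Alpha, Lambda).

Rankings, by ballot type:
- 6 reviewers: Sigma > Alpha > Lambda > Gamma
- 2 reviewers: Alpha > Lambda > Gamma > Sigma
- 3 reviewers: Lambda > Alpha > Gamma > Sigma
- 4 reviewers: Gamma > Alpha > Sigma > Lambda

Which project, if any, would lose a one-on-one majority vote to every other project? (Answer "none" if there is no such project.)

none

Pairwise majorities:
Gamma vs Sigma: Gamma, 9–6.
Gamma vs Alpha: Gamma preferred on 4 ballots; Alpha wins 11–4.
Gamma vs Lambda: Lambda, 11–4.
Sigma vs Alpha: 6 to 9, Alpha.
Sigma vs Lambda: Sigma wins 10–5.
Alpha vs Lambda: Alpha, 12–3.
Every project wins at least one matchup (Gamma beats Sigma; Sigma beats Lambda; Alpha beats Gamma; Lambda beats Gamma), so there is no Condorcet loser.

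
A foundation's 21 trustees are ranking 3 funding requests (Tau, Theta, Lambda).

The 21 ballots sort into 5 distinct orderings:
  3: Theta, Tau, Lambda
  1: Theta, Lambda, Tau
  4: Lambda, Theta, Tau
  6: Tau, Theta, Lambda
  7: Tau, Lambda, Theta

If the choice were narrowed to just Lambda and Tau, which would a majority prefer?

Ballots ranking Lambda above Tau: 1 + 4 = 5.
Ballots ranking Tau above Lambda: 21 − 5 = 16.
Tau wins the head-to-head 16–5.

Tau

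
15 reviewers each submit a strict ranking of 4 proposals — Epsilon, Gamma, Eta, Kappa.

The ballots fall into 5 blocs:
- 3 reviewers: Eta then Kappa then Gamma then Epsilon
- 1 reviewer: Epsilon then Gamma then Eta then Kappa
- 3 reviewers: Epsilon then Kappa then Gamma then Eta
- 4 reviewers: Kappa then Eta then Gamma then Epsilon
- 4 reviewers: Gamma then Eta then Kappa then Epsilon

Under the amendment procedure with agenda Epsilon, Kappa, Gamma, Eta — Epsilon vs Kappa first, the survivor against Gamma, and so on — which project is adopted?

Round 1: Epsilon vs Kappa — 4–11, Kappa advances.
Round 2: Kappa vs Gamma — 10–5, Kappa advances.
Round 3: Kappa vs Eta — 7–8, Eta advances.
The agenda winner is Eta.

Eta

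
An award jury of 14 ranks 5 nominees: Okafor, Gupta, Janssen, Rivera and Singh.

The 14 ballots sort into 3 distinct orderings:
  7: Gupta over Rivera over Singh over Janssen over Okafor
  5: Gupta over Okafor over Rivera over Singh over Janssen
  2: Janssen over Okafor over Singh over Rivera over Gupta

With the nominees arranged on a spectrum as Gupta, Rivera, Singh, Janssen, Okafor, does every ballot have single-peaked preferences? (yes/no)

Axis positions: Gupta=1, Rivera=2, Singh=3, Janssen=4, Okafor=5.
Cluster 1 (peak Gupta at position 1): ranking walks positions 1-2-3-4-5, expanding outward from the peak — single-peaked.
Cluster 2: ranking walks positions 1-5-2-3-4; Okafor is ranked above Rivera even though Rivera lies between Okafor and the peak Gupta on the axis — preferences dip and rise again. Not single-peaked.
Cluster 3 (peak Janssen at position 4): ranking walks positions 4-5-3-2-1, expanding outward from the peak — single-peaked.
Cluster 2 violates single-peakedness, so the profile is not single-peaked on this axis.

no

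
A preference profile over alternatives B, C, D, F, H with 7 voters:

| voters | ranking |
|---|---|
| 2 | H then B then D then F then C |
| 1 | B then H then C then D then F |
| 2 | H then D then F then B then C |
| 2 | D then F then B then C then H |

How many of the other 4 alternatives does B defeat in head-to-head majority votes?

B against each rival (7 voters):
B vs C: B preferred on 2+1+2+2 = 7 ballots; B wins 7–0.
B vs D: D, 4–3.
B–F: F 4–3.
B–H: H 4–3.
B beats C; loses to D, F, H — 1 pairwise win.

1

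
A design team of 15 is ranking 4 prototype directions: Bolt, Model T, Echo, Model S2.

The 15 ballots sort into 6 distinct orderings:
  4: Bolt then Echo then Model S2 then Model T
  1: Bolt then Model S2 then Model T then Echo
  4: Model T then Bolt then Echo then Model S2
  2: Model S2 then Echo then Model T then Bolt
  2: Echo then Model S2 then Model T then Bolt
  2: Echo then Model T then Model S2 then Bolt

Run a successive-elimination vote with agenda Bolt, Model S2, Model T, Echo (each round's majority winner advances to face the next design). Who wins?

Round 1: Bolt vs Model S2 — 9–6, Bolt advances.
Round 2: Bolt vs Model T — 5–10, Model T advances.
Round 3: Model T vs Echo — 5–10, Echo advances.
Echo survives the agenda.

Echo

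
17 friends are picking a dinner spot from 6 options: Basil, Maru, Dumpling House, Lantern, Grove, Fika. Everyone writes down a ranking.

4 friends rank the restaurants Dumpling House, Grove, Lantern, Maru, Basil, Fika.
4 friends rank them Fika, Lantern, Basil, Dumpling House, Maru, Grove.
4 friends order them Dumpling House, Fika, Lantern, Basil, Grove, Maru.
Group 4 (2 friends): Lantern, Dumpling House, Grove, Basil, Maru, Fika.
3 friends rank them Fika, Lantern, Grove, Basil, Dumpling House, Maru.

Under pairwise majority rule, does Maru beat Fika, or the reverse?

Fika

Ballots ranking Maru above Fika: 4 + 2 = 6.
Ballots ranking Fika above Maru: 17 − 6 = 11.
Fika wins the head-to-head 11–6.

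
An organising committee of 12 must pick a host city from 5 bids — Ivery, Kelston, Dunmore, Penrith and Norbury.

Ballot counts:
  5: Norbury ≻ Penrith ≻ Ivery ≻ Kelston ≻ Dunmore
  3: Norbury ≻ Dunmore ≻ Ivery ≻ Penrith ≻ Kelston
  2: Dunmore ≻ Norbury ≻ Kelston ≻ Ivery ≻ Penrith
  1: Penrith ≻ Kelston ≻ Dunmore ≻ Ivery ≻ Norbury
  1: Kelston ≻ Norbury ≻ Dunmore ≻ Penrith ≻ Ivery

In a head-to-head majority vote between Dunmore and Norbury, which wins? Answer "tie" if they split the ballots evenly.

Ballots ranking Dunmore above Norbury: 2 + 1 = 3.
Ballots ranking Norbury above Dunmore: 12 − 3 = 9.
Norbury wins the head-to-head 9–3.

Norbury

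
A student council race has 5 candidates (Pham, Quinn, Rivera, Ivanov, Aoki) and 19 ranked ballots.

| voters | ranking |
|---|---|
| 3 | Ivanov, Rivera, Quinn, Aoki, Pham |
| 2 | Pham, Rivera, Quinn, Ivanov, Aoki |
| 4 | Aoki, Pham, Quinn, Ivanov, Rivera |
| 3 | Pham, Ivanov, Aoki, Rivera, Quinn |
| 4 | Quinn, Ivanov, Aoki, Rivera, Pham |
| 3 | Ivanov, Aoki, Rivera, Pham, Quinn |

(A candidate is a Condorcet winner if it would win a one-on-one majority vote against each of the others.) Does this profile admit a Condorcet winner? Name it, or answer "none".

none

Pairwise majorities:
Pham vs Quinn: Pham, 12–7.
Pham–Rivera: Rivera 10–9.
Pham vs Ivanov: Ivanov wins 10–9.
Pham vs Aoki: Aoki wins 14–5.
Quinn vs Rivera: Rivera wins 11–8.
Quinn vs Ivanov: Quinn, 10–9.
Quinn vs Aoki: Aoki wins 10–9.
Rivera vs Ivanov: Ivanov, 17–2.
Rivera vs Aoki: Aoki, 14–5.
Ivanov vs Aoki: Ivanov, 15–4.
Every candidate loses at least once (Pham loses to Rivera; Quinn loses to Pham; Rivera loses to Ivanov; Ivanov loses to Quinn; Aoki loses to Ivanov). The majority relation contains the cycle Pham > Quinn > Ivanov > Pham, so there is no Condorcet winner.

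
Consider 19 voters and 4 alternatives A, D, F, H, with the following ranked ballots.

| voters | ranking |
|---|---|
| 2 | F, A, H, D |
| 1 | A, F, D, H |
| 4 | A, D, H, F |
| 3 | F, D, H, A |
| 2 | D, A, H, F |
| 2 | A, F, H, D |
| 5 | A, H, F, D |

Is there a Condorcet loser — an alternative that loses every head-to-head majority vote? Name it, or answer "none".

none

Head-to-head results (19 voters):
A vs D: 14 to 5, A.
A vs F: 1+4+2+2+5 = 14 for A, 5 for F — A by 14–5.
A vs H: 16 to 3, A.
D vs F: D preferred on 4+2 = 6 ballots; F wins 13–6.
D vs H: 1+4+3+2 = 10 for D, 9 for H — D by 10–9.
F vs H: 2+1+3+2 = 8 for F, 11 for H — H by 11–8.
Every alternative wins at least one matchup (A beats D; D beats H; F beats D; H beats F), so there is no Condorcet loser.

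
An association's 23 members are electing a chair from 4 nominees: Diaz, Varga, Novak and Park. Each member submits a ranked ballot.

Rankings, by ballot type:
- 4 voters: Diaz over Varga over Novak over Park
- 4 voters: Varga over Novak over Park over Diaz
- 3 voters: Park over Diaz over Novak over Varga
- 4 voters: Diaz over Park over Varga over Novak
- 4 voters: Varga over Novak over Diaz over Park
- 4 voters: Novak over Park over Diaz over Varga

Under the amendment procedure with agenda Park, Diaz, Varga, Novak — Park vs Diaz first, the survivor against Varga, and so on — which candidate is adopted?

Round 1: Park vs Diaz — 11–12, Diaz advances.
Round 2: Diaz vs Varga — 15–8, Diaz advances.
Round 3: Diaz vs Novak — 11–12, Novak advances.
The agenda winner is Novak.

Novak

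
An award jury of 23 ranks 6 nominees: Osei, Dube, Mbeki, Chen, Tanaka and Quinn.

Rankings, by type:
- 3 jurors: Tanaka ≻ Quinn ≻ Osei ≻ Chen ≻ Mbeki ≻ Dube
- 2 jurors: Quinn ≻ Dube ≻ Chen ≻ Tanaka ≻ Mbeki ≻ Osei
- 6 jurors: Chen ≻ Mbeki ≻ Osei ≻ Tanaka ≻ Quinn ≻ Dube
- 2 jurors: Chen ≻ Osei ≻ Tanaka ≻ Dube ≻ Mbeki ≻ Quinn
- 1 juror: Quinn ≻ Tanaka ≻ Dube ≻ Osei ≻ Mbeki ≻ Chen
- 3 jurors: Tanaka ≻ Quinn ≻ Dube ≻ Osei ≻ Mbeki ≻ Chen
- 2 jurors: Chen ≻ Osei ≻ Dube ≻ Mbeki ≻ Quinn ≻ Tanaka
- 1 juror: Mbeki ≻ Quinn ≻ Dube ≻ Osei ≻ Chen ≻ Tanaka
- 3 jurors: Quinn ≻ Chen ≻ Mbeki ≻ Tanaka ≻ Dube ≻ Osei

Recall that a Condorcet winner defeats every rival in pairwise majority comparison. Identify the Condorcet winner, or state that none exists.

none

Pairwise majorities:
Osei–Dube: Osei 13–10.
Osei vs Mbeki: Mbeki wins 12–11.
Osei–Chen: Chen 15–8.
Osei vs Tanaka: Tanaka, 12–11.
Osei vs Quinn: Quinn wins 13–10.
Dube vs Mbeki: Mbeki wins 13–10.
Dube vs Chen: Chen wins 16–7.
Dube vs Tanaka: Tanaka, 18–5.
Dube vs Quinn: Quinn wins 19–4.
Mbeki vs Chen: Chen, 18–5.
Mbeki–Tanaka: Mbeki 12–11.
Mbeki vs Quinn: Quinn, 12–11.
Chen–Tanaka: Chen 16–7.
Chen–Quinn: Quinn 13–10.
Tanaka–Quinn: Tanaka 14–9.
Each nominee drops at least one matchup (Osei loses to Mbeki; Dube loses to Osei; Mbeki loses to Chen; Chen loses to Quinn; Tanaka loses to Mbeki; Quinn loses to Tanaka); the cycle Mbeki > Tanaka > Quinn > Mbeki rules out a Condorcet winner.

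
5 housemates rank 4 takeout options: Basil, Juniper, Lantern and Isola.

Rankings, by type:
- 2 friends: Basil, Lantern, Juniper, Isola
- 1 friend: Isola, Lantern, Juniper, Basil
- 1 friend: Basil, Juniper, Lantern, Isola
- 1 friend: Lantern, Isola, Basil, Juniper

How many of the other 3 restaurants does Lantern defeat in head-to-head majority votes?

2

Lantern against each rival (5 friends):
Lantern–Basil: Basil 3–2.
Lantern–Juniper: Lantern 4–1.
Lantern–Isola: Lantern 4–1.
Lantern beats Juniper, Isola; loses to Basil — 2 pairwise wins.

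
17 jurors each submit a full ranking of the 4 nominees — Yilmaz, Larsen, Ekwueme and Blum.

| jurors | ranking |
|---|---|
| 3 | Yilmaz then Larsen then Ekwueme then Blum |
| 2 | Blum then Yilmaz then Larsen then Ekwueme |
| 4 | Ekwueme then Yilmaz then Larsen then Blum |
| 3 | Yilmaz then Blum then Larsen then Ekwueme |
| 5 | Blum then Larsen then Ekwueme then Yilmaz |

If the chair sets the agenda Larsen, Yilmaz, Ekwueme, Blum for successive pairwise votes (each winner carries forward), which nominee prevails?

Round 1: Larsen vs Yilmaz — 5–12, Yilmaz advances.
Round 2: Yilmaz vs Ekwueme — 8–9, Ekwueme advances.
Round 3: Ekwueme vs Blum — 7–10, Blum advances.
Blum survives the agenda.

Blum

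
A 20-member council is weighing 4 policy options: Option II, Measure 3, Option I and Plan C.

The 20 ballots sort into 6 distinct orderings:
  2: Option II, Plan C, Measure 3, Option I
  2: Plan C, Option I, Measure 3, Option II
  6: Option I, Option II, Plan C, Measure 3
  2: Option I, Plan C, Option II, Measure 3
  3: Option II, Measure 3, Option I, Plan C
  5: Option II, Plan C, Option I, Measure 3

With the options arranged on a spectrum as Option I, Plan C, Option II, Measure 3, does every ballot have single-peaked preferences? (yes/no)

no

Axis positions: Option I=1, Plan C=2, Option II=3, Measure 3=4.
Ballot type 1 (peak Option II at position 3): ranking walks positions 3-2-4-1, expanding outward from the peak — single-peaked.
Ballot type 2: ranking walks positions 2-1-4-3; Measure 3 is ranked above Option II even though Option II lies between Measure 3 and the peak Plan C on the axis — preferences dip and rise again. Not single-peaked.
Ballot type 3: ranking walks positions 1-3-2-4; Option II is ranked above Plan C even though Plan C lies between Option II and the peak Option I on the axis — preferences dip and rise again. Not single-peaked.
Ballot type 4 (peak Option I at position 1): ranking walks positions 1-2-3-4, expanding outward from the peak — single-peaked.
Ballot type 5: ranking walks positions 3-4-1-2; Option I is ranked above Plan C even though Plan C lies between Option I and the peak Option II on the axis — preferences dip and rise again. Not single-peaked.
Ballot type 6 (peak Option II at position 3): ranking walks positions 3-2-1-4, expanding outward from the peak — single-peaked.
Ballot type 2 violates single-peakedness, so the profile is not single-peaked on this axis.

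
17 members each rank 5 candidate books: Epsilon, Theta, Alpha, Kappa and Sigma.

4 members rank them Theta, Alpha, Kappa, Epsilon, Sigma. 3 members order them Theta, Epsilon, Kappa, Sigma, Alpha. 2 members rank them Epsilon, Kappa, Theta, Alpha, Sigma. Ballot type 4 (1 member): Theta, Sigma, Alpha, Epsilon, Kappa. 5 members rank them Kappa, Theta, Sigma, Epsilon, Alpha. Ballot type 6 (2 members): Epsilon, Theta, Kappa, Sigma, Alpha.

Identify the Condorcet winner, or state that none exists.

Theta

Head-to-head results (17 members):
Epsilon vs Theta: 4 to 13, Theta.
Epsilon vs Alpha: 12 to 5, Epsilon.
Epsilon vs Kappa: 3+2+1+2 = 8 for Epsilon, 9 for Kappa — Kappa by 9–8.
Epsilon vs Sigma: Epsilon is ranked higher on 4+3+2+2 = 11 ballots, Sigma on 6. Epsilon wins 11–6.
Theta vs Alpha: 17 to 0, Theta.
Theta vs Kappa: 4+3+1+2 = 10 for Theta, 7 for Kappa — Theta by 10–7.
Theta vs Sigma: Theta preferred on 4+3+2+1+5+2 = 17 ballots; Theta wins 17–0.
Alpha vs Kappa: Alpha preferred on 4+1 = 5 ballots; Kappa wins 12–5.
Alpha vs Sigma: Alpha preferred on 4+2 = 6 ballots; Sigma wins 11–6.
Kappa vs Sigma: 4+3+2+5+2 = 16 for Kappa, 1 for Sigma — Kappa by 16–1.
Theta defeats every rival head-to-head and is the Condorcet winner.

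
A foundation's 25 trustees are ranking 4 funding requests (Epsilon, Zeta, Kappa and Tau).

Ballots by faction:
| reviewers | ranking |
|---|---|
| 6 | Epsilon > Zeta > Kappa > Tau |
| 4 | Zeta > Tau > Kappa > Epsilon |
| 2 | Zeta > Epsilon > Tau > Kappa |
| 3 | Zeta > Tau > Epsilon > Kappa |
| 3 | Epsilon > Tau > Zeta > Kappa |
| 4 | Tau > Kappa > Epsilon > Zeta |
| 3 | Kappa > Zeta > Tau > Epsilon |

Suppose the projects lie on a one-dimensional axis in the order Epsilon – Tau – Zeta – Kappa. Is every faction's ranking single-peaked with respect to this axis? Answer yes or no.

no

Axis positions: Epsilon=1, Tau=2, Zeta=3, Kappa=4.
Faction 1: ranking walks positions 1-3-4-2; Zeta is ranked above Tau even though Tau lies between Zeta and the peak Epsilon on the axis — preferences dip and rise again. Not single-peaked.
Faction 2 (peak Zeta at position 3): ranking walks positions 3-2-4-1, expanding outward from the peak — single-peaked.
Faction 3: ranking walks positions 3-1-2-4; Epsilon is ranked above Tau even though Tau lies between Epsilon and the peak Zeta on the axis — preferences dip and rise again. Not single-peaked.
Faction 4 (peak Zeta at position 3): ranking walks positions 3-2-1-4, expanding outward from the peak — single-peaked.
Faction 5 (peak Epsilon at position 1): ranking walks positions 1-2-3-4, expanding outward from the peak — single-peaked.
Faction 6: ranking walks positions 2-4-1-3; Kappa is ranked above Zeta even though Zeta lies between Kappa and the peak Tau on the axis — preferences dip and rise again. Not single-peaked.
Faction 7 (peak Kappa at position 4): ranking walks positions 4-3-2-1, expanding outward from the peak — single-peaked.
Faction 1 violates single-peakedness, so the profile is not single-peaked on this axis.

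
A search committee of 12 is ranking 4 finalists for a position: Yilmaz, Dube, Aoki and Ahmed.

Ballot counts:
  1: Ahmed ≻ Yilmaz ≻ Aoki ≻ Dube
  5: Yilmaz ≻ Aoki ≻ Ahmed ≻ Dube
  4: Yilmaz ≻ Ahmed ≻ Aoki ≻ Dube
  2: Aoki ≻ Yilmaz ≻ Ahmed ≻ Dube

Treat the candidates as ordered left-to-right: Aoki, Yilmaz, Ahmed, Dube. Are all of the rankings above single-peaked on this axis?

yes

Axis positions: Aoki=1, Yilmaz=2, Ahmed=3, Dube=4.
Cluster 1 (peak Ahmed at position 3): ranking walks positions 3-2-1-4, expanding outward from the peak — single-peaked.
Cluster 2 (peak Yilmaz at position 2): ranking walks positions 2-1-3-4, expanding outward from the peak — single-peaked.
Cluster 3 (peak Yilmaz at position 2): ranking walks positions 2-3-1-4, expanding outward from the peak — single-peaked.
Cluster 4 (peak Aoki at position 1): ranking walks positions 1-2-3-4, expanding outward from the peak — single-peaked.
Every ranking is single-peaked on this axis.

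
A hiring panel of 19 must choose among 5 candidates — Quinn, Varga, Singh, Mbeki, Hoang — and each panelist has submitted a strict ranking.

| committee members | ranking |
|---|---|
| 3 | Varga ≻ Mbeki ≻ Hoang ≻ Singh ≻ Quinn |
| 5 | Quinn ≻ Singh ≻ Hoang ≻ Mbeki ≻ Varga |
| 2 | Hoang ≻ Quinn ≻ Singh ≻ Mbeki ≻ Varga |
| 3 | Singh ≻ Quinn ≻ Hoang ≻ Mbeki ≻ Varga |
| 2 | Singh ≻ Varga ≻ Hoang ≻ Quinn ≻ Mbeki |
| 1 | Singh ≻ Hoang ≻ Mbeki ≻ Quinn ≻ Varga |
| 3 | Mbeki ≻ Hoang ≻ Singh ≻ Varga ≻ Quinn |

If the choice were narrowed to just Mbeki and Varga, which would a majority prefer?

Ballots ranking Mbeki above Varga: 5 + 2 + 3 + 1 + 3 = 14.
Ballots ranking Varga above Mbeki: 19 − 14 = 5.
Mbeki wins the head-to-head 14–5.

Mbeki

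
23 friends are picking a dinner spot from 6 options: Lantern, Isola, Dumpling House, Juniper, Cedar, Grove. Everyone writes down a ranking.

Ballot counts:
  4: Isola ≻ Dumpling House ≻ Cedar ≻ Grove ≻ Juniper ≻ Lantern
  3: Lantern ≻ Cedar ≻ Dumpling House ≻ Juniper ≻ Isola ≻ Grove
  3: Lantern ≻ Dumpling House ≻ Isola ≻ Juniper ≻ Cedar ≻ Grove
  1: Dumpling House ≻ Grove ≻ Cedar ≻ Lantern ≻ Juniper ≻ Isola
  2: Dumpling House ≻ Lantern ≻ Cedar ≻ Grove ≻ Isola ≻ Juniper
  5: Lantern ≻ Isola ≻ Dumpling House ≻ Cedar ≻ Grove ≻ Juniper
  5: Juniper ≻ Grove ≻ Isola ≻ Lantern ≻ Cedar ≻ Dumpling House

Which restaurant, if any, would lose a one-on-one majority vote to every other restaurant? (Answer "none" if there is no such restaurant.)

Pairwise majorities:
Lantern vs Isola: Lantern is ranked higher on 3+3+1+2+5 = 14 ballots, Isola on 9. Lantern wins 14–9.
Lantern vs Dumpling House: 16 to 7, Lantern.
Lantern–Juniper: Lantern 14–9.
Lantern vs Cedar: 3+3+2+5+5 = 18 for Lantern, 5 for Cedar — Lantern by 18–5.
Lantern vs Grove: 3+3+2+5 = 13 for Lantern, 10 for Grove — Lantern by 13–10.
Isola vs Dumpling House: 14 to 9, Isola.
Isola vs Juniper: Isola, 14–9.
Isola–Cedar: Isola 17–6.
Isola vs Grove: Isola, 15–8.
Dumpling House vs Juniper: Dumpling House wins 18–5.
Dumpling House vs Cedar: 15 to 8, Dumpling House.
Dumpling House vs Grove: 18 to 5, Dumpling House.
Juniper vs Cedar: Juniper is ranked higher on 3+5 = 8 ballots, Cedar on 15. Cedar wins 15–8.
Juniper vs Grove: Grove wins 12–11.
Cedar vs Grove: 17 to 6, Cedar.
Juniper is beaten in every head-to-head and is the Condorcet loser.

Juniper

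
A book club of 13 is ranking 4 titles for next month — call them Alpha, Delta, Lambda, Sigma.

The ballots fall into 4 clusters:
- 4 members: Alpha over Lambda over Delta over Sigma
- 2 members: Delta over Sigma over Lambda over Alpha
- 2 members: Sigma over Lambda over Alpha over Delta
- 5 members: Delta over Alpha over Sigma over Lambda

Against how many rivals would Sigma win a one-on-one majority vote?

1

Sigma against each rival (13 members):
Sigma–Alpha: Alpha 9–4.
Sigma–Delta: Delta 11–2.
Sigma vs Lambda: Sigma preferred on 2+2+5 = 9 ballots; Sigma wins 9–4.
Sigma beats Lambda; loses to Alpha, Delta — 1 pairwise win.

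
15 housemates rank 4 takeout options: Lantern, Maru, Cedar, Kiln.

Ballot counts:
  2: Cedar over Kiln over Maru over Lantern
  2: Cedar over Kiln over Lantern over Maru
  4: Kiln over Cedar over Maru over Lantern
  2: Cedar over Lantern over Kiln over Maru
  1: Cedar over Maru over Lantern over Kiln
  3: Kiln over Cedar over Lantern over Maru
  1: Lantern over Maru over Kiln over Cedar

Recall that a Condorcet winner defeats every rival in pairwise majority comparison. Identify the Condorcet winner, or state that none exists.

Kiln

Pairwise majorities:
Lantern vs Maru: Lantern is ranked higher on 2+2+3+1 = 8 ballots, Maru on 7. Lantern wins 8–7.
Lantern vs Cedar: Cedar wins 14–1.
Lantern vs Kiln: Kiln, 11–4.
Maru vs Cedar: Maru is ranked higher on 1 ballot, Cedar on 14. Cedar wins 14–1.
Maru vs Kiln: 1+1 = 2 for Maru, 13 for Kiln — Kiln by 13–2.
Cedar vs Kiln: Cedar is ranked higher on 2+2+2+1 = 7 ballots, Kiln on 8. Kiln wins 8–7.
Kiln beats each of Lantern, Maru, Cedar — Kiln is the Condorcet winner.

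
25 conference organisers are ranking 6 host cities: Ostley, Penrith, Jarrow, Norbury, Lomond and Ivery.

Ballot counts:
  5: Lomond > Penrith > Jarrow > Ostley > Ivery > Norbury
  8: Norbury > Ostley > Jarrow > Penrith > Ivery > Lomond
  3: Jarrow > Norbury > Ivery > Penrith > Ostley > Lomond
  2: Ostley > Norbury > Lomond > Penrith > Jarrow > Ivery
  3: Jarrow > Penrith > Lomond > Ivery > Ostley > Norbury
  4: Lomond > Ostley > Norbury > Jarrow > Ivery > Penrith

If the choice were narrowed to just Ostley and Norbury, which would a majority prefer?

Ballots ranking Ostley above Norbury: 5 + 2 + 3 + 4 = 14.
Ballots ranking Norbury above Ostley: 25 − 14 = 11.
Ostley wins the head-to-head 14–11.

Ostley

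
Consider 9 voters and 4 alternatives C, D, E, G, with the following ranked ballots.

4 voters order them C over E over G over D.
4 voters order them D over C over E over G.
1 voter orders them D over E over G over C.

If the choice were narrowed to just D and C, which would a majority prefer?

Ballots ranking D above C: 4 + 1 = 5.
Ballots ranking C above D: 9 − 5 = 4.
D wins the head-to-head 5–4.

D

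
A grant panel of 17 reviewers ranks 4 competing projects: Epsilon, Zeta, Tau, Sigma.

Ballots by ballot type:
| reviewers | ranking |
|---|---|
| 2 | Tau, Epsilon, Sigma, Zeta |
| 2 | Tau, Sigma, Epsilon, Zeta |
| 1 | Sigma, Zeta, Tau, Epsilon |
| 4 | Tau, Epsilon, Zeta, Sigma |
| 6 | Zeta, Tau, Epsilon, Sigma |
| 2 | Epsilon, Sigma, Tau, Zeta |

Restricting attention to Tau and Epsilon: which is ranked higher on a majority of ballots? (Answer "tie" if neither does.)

Tau

Ballots ranking Tau above Epsilon: 2 + 2 + 1 + 4 + 6 = 15.
Ballots ranking Epsilon above Tau: 17 − 15 = 2.
Tau wins the head-to-head 15–2.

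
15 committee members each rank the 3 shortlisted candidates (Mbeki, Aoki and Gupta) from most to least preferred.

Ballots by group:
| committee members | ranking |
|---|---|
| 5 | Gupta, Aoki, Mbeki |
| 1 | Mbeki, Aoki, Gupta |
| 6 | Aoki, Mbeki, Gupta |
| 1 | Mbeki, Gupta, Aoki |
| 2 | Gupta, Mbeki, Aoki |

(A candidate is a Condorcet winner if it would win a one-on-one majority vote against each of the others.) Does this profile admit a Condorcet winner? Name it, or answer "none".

none

Head-to-head results (15 committee members):
Mbeki vs Aoki: Aoki wins 11–4.
Mbeki vs Gupta: Mbeki wins 8–7.
Aoki–Gupta: Gupta 8–7.
Each candidate drops at least one matchup (Mbeki loses to Aoki; Aoki loses to Gupta; Gupta loses to Mbeki); the cycle Mbeki beats Gupta beats Aoki beats Mbeki rules out a Condorcet winner.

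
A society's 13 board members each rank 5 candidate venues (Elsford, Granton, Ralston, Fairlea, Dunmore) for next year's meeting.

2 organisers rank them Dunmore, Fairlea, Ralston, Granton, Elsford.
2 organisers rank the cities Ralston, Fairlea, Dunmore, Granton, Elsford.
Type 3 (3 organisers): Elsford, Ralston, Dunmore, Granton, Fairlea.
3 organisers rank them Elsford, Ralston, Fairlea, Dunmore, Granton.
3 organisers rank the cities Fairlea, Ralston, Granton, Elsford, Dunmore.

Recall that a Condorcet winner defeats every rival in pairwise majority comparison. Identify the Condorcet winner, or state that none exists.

Ralston

Head-to-head results (13 organisers):
Elsford vs Granton: 3+3 = 6 for Elsford, 7 for Granton — Granton by 7–6.
Elsford vs Ralston: Elsford is ranked higher on 3+3 = 6 ballots, Ralston on 7. Ralston wins 7–6.
Elsford vs Fairlea: Elsford preferred on 3+3 = 6 ballots; Fairlea wins 7–6.
Elsford vs Dunmore: 9 to 4, Elsford.
Granton vs Ralston: Granton is ranked higher on 0 ballots, Ralston on 13. Ralston wins 13–0.
Granton vs Fairlea: 3 to 10, Fairlea.
Granton vs Dunmore: 3 to 10, Dunmore.
Ralston vs Fairlea: Ralston preferred on 2+3+3 = 8 ballots; Ralston wins 8–5.
Ralston vs Dunmore: 11 to 2, Ralston.
Fairlea vs Dunmore: Fairlea is ranked higher on 2+3+3 = 8 ballots, Dunmore on 5. Fairlea wins 8–5.
Ralston beats each of Elsford, Granton, Fairlea, Dunmore — Ralston is the Condorcet winner.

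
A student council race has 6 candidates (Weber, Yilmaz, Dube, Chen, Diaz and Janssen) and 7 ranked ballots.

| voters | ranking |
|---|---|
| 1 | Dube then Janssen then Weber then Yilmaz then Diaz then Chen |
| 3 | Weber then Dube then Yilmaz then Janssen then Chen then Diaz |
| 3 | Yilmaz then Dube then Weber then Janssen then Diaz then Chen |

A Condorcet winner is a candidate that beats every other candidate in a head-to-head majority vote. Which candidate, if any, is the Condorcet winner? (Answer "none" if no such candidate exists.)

Check each pair by majority over 7 ballots:
Weber vs Yilmaz: Weber, 4–3.
Weber vs Dube: 3 to 4, Dube.
Weber vs Chen: Weber preferred on 1+3+3 = 7 ballots; Weber wins 7–0.
Weber–Diaz: Weber 7–0.
Weber vs Janssen: Weber wins 6–1.
Yilmaz vs Dube: 3 for Yilmaz, 4 for Dube — Dube by 4–3.
Yilmaz vs Chen: 7 to 0, Yilmaz.
Yilmaz vs Diaz: Yilmaz is ranked higher on 1+3+3 = 7 ballots, Diaz on 0. Yilmaz wins 7–0.
Yilmaz vs Janssen: Yilmaz wins 6–1.
Dube vs Chen: Dube, 7–0.
Dube vs Diaz: Dube is ranked higher on 1+3+3 = 7 ballots, Diaz on 0. Dube wins 7–0.
Dube vs Janssen: 7 to 0, Dube.
Chen vs Diaz: Diaz, 4–3.
Chen–Janssen: Janssen 7–0.
Diaz vs Janssen: Janssen, 7–0.
Dube defeats every rival head-to-head and is the Condorcet winner.

Dube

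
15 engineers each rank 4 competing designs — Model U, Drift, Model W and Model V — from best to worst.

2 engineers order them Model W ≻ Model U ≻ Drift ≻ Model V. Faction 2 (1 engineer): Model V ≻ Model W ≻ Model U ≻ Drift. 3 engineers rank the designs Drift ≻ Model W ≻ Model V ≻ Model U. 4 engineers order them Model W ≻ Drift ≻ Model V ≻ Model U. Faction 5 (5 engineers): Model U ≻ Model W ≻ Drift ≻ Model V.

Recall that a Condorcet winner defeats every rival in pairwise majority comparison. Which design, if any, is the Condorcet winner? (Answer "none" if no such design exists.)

Check each pair by majority over 15 ballots:
Model U vs Drift: 8 to 7, Model U.
Model U vs Model W: 5 for Model U, 10 for Model W — Model W by 10–5.
Model U vs Model V: 7 to 8, Model V.
Drift vs Model W: Drift preferred on 3 ballots; Model W wins 12–3.
Drift vs Model V: Drift preferred on 2+3+4+5 = 14 ballots; Drift wins 14–1.
Model W vs Model V: Model W preferred on 2+3+4+5 = 14 ballots; Model W wins 14–1.
Only Model W has no losses; Model W is the Condorcet winner.

Model W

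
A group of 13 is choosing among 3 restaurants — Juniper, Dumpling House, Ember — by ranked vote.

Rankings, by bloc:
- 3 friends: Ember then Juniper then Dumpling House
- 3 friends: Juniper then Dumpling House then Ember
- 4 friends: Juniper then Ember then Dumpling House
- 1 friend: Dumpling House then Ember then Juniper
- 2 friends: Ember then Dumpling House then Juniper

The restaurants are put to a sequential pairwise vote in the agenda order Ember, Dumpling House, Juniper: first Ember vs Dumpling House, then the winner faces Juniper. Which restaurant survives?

Round 1: Ember vs Dumpling House — 9–4, Ember advances.
Round 2: Ember vs Juniper — 6–7, Juniper advances.
The agenda winner is Juniper.

Juniper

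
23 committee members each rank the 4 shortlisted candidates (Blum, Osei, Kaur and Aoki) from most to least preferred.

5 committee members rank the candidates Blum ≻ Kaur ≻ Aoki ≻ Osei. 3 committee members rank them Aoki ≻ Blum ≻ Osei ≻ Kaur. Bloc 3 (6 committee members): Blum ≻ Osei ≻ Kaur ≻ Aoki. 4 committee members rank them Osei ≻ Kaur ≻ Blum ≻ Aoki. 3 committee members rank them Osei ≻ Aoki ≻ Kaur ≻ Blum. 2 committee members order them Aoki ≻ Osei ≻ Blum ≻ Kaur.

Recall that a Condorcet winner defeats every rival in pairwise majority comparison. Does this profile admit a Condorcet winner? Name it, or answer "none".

Blum

Head-to-head results (23 committee members):
Blum vs Osei: Blum, 14–9.
Blum–Kaur: Blum 16–7.
Blum vs Aoki: Blum wins 15–8.
Osei vs Kaur: Osei wins 18–5.
Osei vs Aoki: Osei, 13–10.
Kaur–Aoki: Kaur 15–8.
Blum defeats every rival head-to-head and is the Condorcet winner.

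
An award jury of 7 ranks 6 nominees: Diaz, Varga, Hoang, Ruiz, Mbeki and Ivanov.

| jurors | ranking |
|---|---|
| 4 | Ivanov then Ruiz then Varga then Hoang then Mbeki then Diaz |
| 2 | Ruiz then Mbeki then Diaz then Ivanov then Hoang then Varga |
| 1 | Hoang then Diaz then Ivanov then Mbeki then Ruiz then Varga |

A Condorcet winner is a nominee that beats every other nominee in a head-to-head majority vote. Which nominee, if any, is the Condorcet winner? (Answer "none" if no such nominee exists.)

Check each pair by majority over 7 ballots:
Diaz vs Varga: Diaz preferred on 2+1 = 3 ballots; Varga wins 4–3.
Diaz vs Hoang: Diaz is ranked higher on 2 ballots, Hoang on 5. Hoang wins 5–2.
Diaz vs Ruiz: Diaz is ranked higher on 1 ballot, Ruiz on 6. Ruiz wins 6–1.
Diaz vs Mbeki: 1 for Diaz, 6 for Mbeki — Mbeki by 6–1.
Diaz vs Ivanov: 3 to 4, Ivanov.
Varga vs Hoang: Varga is ranked higher on 4 ballots, Hoang on 3. Varga wins 4–3.
Varga vs Ruiz: 0 to 7, Ruiz.
Varga vs Mbeki: 4 for Varga, 3 for Mbeki — Varga by 4–3.
Varga vs Ivanov: Varga is ranked higher on 0 ballots, Ivanov on 7. Ivanov wins 7–0.
Hoang vs Ruiz: 1 to 6, Ruiz.
Hoang vs Mbeki: Hoang is ranked higher on 4+1 = 5 ballots, Mbeki on 2. Hoang wins 5–2.
Hoang vs Ivanov: Hoang is ranked higher on 1 ballot, Ivanov on 6. Ivanov wins 6–1.
Ruiz vs Mbeki: 6 to 1, Ruiz.
Ruiz vs Ivanov: 2 to 5, Ivanov.
Mbeki vs Ivanov: Mbeki is ranked higher on 2 ballots, Ivanov on 5. Ivanov wins 5–2.
Ivanov beats each of Diaz, Varga, Hoang, Ruiz, Mbeki — Ivanov is the Condorcet winner.

Ivanov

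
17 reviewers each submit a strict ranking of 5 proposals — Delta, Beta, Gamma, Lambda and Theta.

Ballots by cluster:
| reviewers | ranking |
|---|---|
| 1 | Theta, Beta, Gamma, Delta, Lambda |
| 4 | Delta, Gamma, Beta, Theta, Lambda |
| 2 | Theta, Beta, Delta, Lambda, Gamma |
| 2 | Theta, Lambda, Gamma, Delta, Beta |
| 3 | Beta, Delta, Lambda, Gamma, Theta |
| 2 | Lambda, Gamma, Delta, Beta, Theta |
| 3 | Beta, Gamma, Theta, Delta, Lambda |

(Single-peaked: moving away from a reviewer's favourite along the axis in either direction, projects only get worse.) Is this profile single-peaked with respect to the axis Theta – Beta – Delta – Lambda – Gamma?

no

Axis positions: Theta=1, Beta=2, Delta=3, Lambda=4, Gamma=5.
Cluster 1: ranking walks positions 1-2-5-3-4; Gamma is ranked above Delta even though Delta lies between Gamma and the peak Theta on the axis — preferences dip and rise again. Not single-peaked.
Cluster 2: ranking walks positions 3-5-2-1-4; Gamma is ranked above Lambda even though Lambda lies between Gamma and the peak Delta on the axis — preferences dip and rise again. Not single-peaked.
Cluster 3 (peak Theta at position 1): ranking walks positions 1-2-3-4-5, expanding outward from the peak — single-peaked.
Cluster 4: ranking walks positions 1-4-5-3-2; Lambda is ranked above Beta even though Beta lies between Lambda and the peak Theta on the axis — preferences dip and rise again. Not single-peaked.
Cluster 5 (peak Beta at position 2): ranking walks positions 2-3-4-5-1, expanding outward from the peak — single-peaked.
Cluster 6 (peak Lambda at position 4): ranking walks positions 4-5-3-2-1, expanding outward from the peak — single-peaked.
Cluster 7: ranking walks positions 2-5-1-3-4; Gamma is ranked above Delta even though Delta lies between Gamma and the peak Beta on the axis — preferences dip and rise again. Not single-peaked.
Cluster 1 violates single-peakedness, so the profile is not single-peaked on this axis.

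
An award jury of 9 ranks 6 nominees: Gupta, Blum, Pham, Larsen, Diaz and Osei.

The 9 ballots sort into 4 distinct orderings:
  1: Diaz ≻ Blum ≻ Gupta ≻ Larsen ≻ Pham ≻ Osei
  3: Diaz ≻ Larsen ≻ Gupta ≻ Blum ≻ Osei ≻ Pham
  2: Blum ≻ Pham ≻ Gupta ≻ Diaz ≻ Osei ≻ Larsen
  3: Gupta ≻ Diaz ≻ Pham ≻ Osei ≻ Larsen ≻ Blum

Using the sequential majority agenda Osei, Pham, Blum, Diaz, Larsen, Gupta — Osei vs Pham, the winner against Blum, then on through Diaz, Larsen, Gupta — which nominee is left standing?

Round 1: Osei vs Pham — 3–6, Pham advances.
Round 2: Pham vs Blum — 3–6, Blum advances.
Round 3: Blum vs Diaz — 2–7, Diaz advances.
Round 4: Diaz vs Larsen — 9–0, Diaz advances.
Round 5: Diaz vs Gupta — 4–5, Gupta advances.
Gupta survives the agenda.

Gupta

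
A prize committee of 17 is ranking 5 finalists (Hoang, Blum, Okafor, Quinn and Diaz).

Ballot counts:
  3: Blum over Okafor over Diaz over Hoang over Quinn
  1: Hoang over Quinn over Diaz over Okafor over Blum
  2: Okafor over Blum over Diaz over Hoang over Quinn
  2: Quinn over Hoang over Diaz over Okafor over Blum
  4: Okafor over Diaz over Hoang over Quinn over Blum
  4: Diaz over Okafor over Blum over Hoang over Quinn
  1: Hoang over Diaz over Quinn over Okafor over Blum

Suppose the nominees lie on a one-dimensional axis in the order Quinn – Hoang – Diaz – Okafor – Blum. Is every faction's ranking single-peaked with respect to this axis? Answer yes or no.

Axis positions: Quinn=1, Hoang=2, Diaz=3, Okafor=4, Blum=5.
Faction 1 (peak Blum at position 5): ranking walks positions 5-4-3-2-1, expanding outward from the peak — single-peaked.
Faction 2 (peak Hoang at position 2): ranking walks positions 2-1-3-4-5, expanding outward from the peak — single-peaked.
Faction 3 (peak Okafor at position 4): ranking walks positions 4-5-3-2-1, expanding outward from the peak — single-peaked.
Faction 4 (peak Quinn at position 1): ranking walks positions 1-2-3-4-5, expanding outward from the peak — single-peaked.
Faction 5 (peak Okafor at position 4): ranking walks positions 4-3-2-1-5, expanding outward from the peak — single-peaked.
Faction 6 (peak Diaz at position 3): ranking walks positions 3-4-5-2-1, expanding outward from the peak — single-peaked.
Faction 7 (peak Hoang at position 2): ranking walks positions 2-3-1-4-5, expanding outward from the peak — single-peaked.
Every ranking is single-peaked on this axis.

yes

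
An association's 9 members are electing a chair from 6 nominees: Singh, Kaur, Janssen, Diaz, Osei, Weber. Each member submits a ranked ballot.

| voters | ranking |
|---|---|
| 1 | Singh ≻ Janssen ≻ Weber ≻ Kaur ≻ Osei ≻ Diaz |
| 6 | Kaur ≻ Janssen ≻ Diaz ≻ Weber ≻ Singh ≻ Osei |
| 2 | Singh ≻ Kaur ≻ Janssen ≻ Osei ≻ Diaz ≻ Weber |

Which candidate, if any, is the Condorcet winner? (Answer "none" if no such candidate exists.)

Check each pair by majority over 9 ballots:
Singh vs Kaur: Kaur wins 6–3.
Singh–Janssen: Janssen 6–3.
Singh vs Diaz: Diaz wins 6–3.
Singh vs Osei: Singh wins 9–0.
Singh vs Weber: Weber, 6–3.
Kaur vs Janssen: Kaur wins 8–1.
Kaur vs Diaz: Kaur, 9–0.
Kaur vs Osei: Kaur, 9–0.
Kaur vs Weber: Kaur, 8–1.
Janssen vs Diaz: Janssen, 9–0.
Janssen vs Osei: Janssen, 9–0.
Janssen vs Weber: Janssen wins 9–0.
Diaz vs Osei: Diaz wins 6–3.
Diaz–Weber: Diaz 8–1.
Osei–Weber: Weber 7–2.
Kaur wins every pairwise contest, so Kaur is the Condorcet winner.

Kaur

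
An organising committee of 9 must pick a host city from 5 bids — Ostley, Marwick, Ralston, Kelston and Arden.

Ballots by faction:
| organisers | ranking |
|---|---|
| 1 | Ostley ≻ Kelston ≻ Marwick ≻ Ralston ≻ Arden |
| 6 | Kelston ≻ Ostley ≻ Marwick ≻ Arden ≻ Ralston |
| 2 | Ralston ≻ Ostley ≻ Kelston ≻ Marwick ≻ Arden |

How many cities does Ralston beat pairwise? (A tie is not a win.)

0

Ralston against each rival (9 organisers):
Ralston vs Ostley: Ralston is ranked higher on 2 ballots, Ostley on 7. Ostley wins 7–2.
Ralston vs Marwick: Marwick, 7–2.
Ralston vs Kelston: Kelston, 7–2.
Ralston vs Arden: 1+2 = 3 for Ralston, 6 for Arden — Arden by 6–3.
Ralston beats no one; loses to Ostley, Marwick, Kelston, Arden — 0 pairwise wins.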